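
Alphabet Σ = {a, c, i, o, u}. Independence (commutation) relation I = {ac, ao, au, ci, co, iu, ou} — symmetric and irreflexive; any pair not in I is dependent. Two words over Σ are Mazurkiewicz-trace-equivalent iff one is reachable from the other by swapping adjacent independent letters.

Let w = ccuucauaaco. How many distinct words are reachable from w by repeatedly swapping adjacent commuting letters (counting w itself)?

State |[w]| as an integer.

1320

#0=c has no predecessor
#1=c depends on [0:c]
#2=u depends on [1:c]
#3=u depends on [2:u]
#4=c depends on [3:u]
#5=a has no predecessor
#6=u depends on [4:c]
#7=a depends on [5:a]
#8=a depends on [7:a]
#9=c depends on [6:u]
#10=o has no predecessor
sources: [0:c, 5:a, 10:o]
N(rest) = Σ N(rest − s) over sources s of rest; N(one piece) = 1:
  size 1 → [8]=1  [9]=1  [10]=1
  size 2 → [6,9]=1  [7,8]=1  [8,9]=2  [8,10]=2  [9,10]=2
  size 3 → [4,6,9]=1  [5,7,8]=1  [6,8,9]=3  [6,9,10]=3  [7,8,9]=3  [7,8,10]=3  [8,9,10]=6
  size 4 → [3,4,6,9]=1  [4,6,8,9]=4  [4,6,9,10]=4  [5,7,8,9]=4  [5,7,8,10]=4  [6,7,8,9]=6  [6,8,9,10]=12  [7,8,9,10]=12
  size 5 → [2,3,4,6,9]=1  [3,4,6,8,9]=5  [3,4,6,9,10]=5  [4,6,7,8,9]=10  [4,6,8,9,10]=20  [5,6,7,8,9]=10  [5,7,8,9,10]=20  [6,7,8,9,10]=30
  size 6 → [1,2,3,4,6,9]=1  [2,3,4,6,8,9]=6  [2,3,4,6,9,10]=6  [3,4,6,7,8,9]=15  [3,4,6,8,9,10]=30  [4,5,6,7,8,9]=20  [4,6,7,8,9,10]=60  [5,6,7,8,9,10]=60
  size 7 → [0,1,2,3,4,6,9]=1  [1,2,3,4,6,8,9]=7  [1,2,3,4,6,9,10]=7  [2,3,4,6,7,8,9]=21  [2,3,4,6,8,9,10]=42  [3,4,5,6,7,8,9]=35  [3,4,6,7,8,9,10]=105  [4,5,6,7,8,9,10]=140
  size 8 → [0,1,2,3,4,6,8,9]=8  [0,1,2,3,4,6,9,10]=8  [1,2,3,4,6,7,8,9]=28  [1,2,3,4,6,8,9,10]=56  [2,3,4,5,6,7,8,9]=56  [2,3,4,6,7,8,9,10]=168  [3,4,5,6,7,8,9,10]=280
  size 9 → [0,1,2,3,4,6,7,8,9]=36  [0,1,2,3,4,6,8,9,10]=72  [1,2,3,4,5,6,7,8,9]=84  [1,2,3,4,6,7,8,9,10]=252  [2,3,4,5,6,7,8,9,10]=504
  first=0(c) contributes 840
  first=5(a) contributes 360
  first=10(o) contributes 120
|[w]| = 1320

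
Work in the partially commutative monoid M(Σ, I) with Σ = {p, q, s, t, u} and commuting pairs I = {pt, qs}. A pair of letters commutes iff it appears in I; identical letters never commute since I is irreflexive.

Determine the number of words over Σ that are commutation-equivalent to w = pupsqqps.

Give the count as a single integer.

3

drop 0:p onto floor
drop 1:u onto {0:p}
drop 2:p onto {1:u}
drop 3:s onto {2:p}
drop 4:q onto {2:p}
drop 5:q onto {4:q}
drop 6:p onto {3:s, 5:q}
drop 7:s onto {6:p}
ground layer = {0:p}
drop-orders for the pieces not yet dropped (sum over which currently-grounded one goes next):
  1 to go: {7} 1
  2 to go: {6,7} 1
  3 to go: {3,6,7} 1  {5,6,7} 1
  4 to go: {3,5,6,7} 2  {4,5,6,7} 1
  5 to go: {3,4,5,6,7} 3
  6 to go: {2,3,4,5,6,7} 3
  if 0:p drops first: 3 orders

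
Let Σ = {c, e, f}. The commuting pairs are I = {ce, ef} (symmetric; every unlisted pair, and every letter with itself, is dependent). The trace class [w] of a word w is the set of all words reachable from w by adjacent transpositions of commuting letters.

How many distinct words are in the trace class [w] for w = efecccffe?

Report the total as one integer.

0(e) covers ∅
1(f) covers ∅
2(e) covers 0:e
3(c) covers 1:f
4(c) covers 3:c
5(c) covers 4:c
6(f) covers 5:c
7(f) covers 6:f
8(e) covers 2:e
floor of heap: 0:e, 1:f
completions by unplaced set U, small U first (add the entries for U minus each lowest piece of U):
  |U|=1: {7}:1  {8}:1
  |U|=2: {2,8}:1  {6,7}:1  {7,8}:2
  |U|=3: {0,2,8}:1  {2,7,8}:3  {5,6,7}:1  {6,7,8}:3
  |U|=4: {0,2,7,8}:4  {2,6,7,8}:6  {4,5,6,7}:1  {5,6,7,8}:4
  |U|=5: {0,2,6,7,8}:10  {2,5,6,7,8}:10  {3,4,5,6,7}:1  {4,5,6,7,8}:5
  |U|=6: {0,2,5,6,7,8}:20  {1,3,4,5,6,7}:1  {2,4,5,6,7,8}:15  {3,4,5,6,7,8}:6
  |U|=7: {0,2,4,5,6,7,8}:35  {1,3,4,5,6,7,8}:7  {2,3,4,5,6,7,8}:21
  start at 0(e): 28
  start at 1(f): 56
sum over floor = 84

84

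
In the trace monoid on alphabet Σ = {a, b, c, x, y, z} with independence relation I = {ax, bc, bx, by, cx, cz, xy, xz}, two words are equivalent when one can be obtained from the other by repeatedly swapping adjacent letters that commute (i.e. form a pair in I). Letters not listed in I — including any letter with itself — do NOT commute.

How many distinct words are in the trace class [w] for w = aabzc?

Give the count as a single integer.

3

0(a) covers ∅
1(a) covers 0:a
2(b) covers 1:a
3(z) covers 2:b
4(c) covers 1:a
floor of heap: 0:a
completions by unplaced set U, small U first (add the entries for U minus each lowest piece of U):
  |U|=1: {3}:1  {4}:1
  |U|=2: {2,3}:1  {3,4}:2
  |U|=3: {2,3,4}:3
  start at 0(a): 3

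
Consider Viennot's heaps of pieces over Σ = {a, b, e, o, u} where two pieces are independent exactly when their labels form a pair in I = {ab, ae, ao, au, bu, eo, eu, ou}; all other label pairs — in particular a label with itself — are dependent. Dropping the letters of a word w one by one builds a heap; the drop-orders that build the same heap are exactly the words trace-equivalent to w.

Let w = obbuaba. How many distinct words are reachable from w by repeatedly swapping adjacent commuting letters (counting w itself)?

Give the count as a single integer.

piece 0:o — minimal
piece 1:b rests on {0:o}
piece 2:b rests on {1:b}
piece 3:u — minimal
piece 4:a — minimal
piece 5:b rests on {2:b}
piece 6:a rests on {4:a}
minimal pieces: {0:o, 3:u, 4:a}
ways to finish when only these pieces remain (= sum over removing one remaining piece with nothing left below it):
  1 left: {3}→1  {5}→1  {6}→1
  2 left: {2,5}→1  {3,5}→2  {3,6}→2  {4,6}→1  {5,6}→2
  3 left: {1,2,5}→1  {2,3,5}→3  {2,5,6}→3  {3,4,6}→3  {3,5,6}→6  {4,5,6}→3
  4 left: {0,1,2,5}→1  {1,2,3,5}→4  {1,2,5,6}→4  {2,3,5,6}→12  {2,4,5,6}→6  {3,4,5,6}→12
  5 left: {0,1,2,3,5}→5  {0,1,2,5,6}→5  {1,2,3,5,6}→20  {1,2,4,5,6}→10  {2,3,4,5,6}→30
  placing 0:o first → 60 extensions
  placing 3:u first → 15 extensions
  placing 4:a first → 30 extensions
total linear extensions = 105

105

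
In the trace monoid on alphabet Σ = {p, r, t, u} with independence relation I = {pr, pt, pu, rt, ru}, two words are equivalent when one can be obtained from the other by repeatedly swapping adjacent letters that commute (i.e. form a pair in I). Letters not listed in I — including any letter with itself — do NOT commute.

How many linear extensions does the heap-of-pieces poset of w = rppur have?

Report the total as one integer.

piece 0:r — minimal
piece 1:p — minimal
piece 2:p rests on {1:p}
piece 3:u — minimal
piece 4:r rests on {0:r}
minimal pieces: {0:r, 1:p, 3:u}
ways to finish when only these pieces remain (= sum over removing one remaining piece with nothing left below it):
  1 left: {2}→1  {3}→1  {4}→1
  2 left: {0,4}→1  {1,2}→1  {2,3}→2  {2,4}→2  {3,4}→2
  3 left: {0,2,4}→3  {0,3,4}→3  {1,2,3}→3  {1,2,4}→3  {2,3,4}→6
  placing 0:r first → 12 extensions
  placing 1:p first → 12 extensions
  placing 3:u first → 6 extensions
total linear extensions = 30

30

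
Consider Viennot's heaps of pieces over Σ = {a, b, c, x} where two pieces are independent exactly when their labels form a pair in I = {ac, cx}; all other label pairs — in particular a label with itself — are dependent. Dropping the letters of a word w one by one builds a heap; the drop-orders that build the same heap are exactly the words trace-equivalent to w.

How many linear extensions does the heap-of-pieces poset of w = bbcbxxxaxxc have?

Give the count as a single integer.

7

drop 0:b onto floor
drop 1:b onto {0:b}
drop 2:c onto {1:b}
drop 3:b onto {2:c}
drop 4:x onto {3:b}
drop 5:x onto {4:x}
drop 6:x onto {5:x}
drop 7:a onto {6:x}
drop 8:x onto {7:a}
drop 9:x onto {8:x}
drop 10:c onto {3:b}
ground layer = {0:b}
drop-orders for the pieces not yet dropped (sum over which currently-grounded one goes next):
  1 to go: {9} 1  {10} 1
  2 to go: {8,9} 1  {9,10} 2
  3 to go: {7,8,9} 1  {8,9,10} 3
  4 to go: {6,7,8,9} 1  {7,8,9,10} 4
  5 to go: {5,6,7,8,9} 1  {6,7,8,9,10} 5
  6 to go: {4,5,6,7,8,9} 1  {5,6,7,8,9,10} 6
  7 to go: {4,5,6,7,8,9,10} 7
  8 to go: {3,4,5,6,7,8,9,10} 7
  9 to go: {2,3,4,5,6,7,8,9,10} 7
  if 0:b drops first: 7 orders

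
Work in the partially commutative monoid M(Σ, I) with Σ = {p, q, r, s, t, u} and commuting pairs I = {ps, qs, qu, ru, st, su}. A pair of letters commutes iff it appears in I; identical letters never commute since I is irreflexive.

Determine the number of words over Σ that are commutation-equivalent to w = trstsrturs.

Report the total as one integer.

0(t) covers ∅
1(r) covers 0:t
2(s) covers 1:r
3(t) covers 1:r
4(s) covers 2:s
5(r) covers 3:t, 4:s
6(t) covers 5:r
7(u) covers 6:t
8(r) covers 6:t
9(s) covers 8:r
floor of heap: 0:t
completions by unplaced set U, small U first (add the entries for U minus each lowest piece of U):
  |U|=1: {7}:1  {9}:1
  |U|=2: {7,9}:2  {8,9}:1
  |U|=3: {7,8,9}:3
  |U|=4: {6,7,8,9}:3
  |U|=5: {5,6,7,8,9}:3
  |U|=6: {3,5,6,7,8,9}:3  {4,5,6,7,8,9}:3
  |U|=7: {2,4,5,6,7,8,9}:3  {3,4,5,6,7,8,9}:6
  |U|=8: {2,3,4,5,6,7,8,9}:9
  start at 0(t): 9

9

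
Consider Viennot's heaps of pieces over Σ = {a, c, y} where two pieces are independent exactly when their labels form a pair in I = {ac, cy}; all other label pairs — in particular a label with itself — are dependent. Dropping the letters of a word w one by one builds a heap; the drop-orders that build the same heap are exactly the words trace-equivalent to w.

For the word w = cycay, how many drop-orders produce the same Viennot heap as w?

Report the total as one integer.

10

#0=c has no predecessor
#1=y has no predecessor
#2=c depends on [0:c]
#3=a depends on [1:y]
#4=y depends on [3:a]
sources: [0:c, 1:y]
N(rest) = Σ N(rest − s) over sources s of rest; N(one piece) = 1:
  size 1 → [2]=1  [4]=1
  size 2 → [0,2]=1  [2,4]=2  [3,4]=1
  size 3 → [0,2,4]=3  [1,3,4]=1  [2,3,4]=3
  first=0(c) contributes 4
  first=1(y) contributes 6
|[w]| = 10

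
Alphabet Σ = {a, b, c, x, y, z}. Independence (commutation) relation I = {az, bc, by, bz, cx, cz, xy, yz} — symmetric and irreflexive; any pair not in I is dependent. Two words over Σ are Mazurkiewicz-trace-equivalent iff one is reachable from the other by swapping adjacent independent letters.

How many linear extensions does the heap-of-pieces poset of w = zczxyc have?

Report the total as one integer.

20

0(z) covers ∅
1(c) covers ∅
2(z) covers 0:z
3(x) covers 2:z
4(y) covers 1:c
5(c) covers 4:y
floor of heap: 0:z, 1:c
completions by unplaced set U, small U first (add the entries for U minus each lowest piece of U):
  |U|=1: {3}:1  {5}:1
  |U|=2: {2,3}:1  {3,5}:2  {4,5}:1
  |U|=3: {0,2,3}:1  {1,4,5}:1  {2,3,5}:3  {3,4,5}:3
  |U|=4: {0,2,3,5}:4  {1,3,4,5}:4  {2,3,4,5}:6
  start at 0(z): 10
  start at 1(c): 10
sum over floor = 20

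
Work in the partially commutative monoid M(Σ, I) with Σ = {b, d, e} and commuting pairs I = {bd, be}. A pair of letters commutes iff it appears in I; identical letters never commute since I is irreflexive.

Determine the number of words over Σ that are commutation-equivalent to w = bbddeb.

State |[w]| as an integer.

drop 0:b onto floor
drop 1:b onto {0:b}
drop 2:d onto floor
drop 3:d onto {2:d}
drop 4:e onto {3:d}
drop 5:b onto {1:b}
ground layer = {0:b, 2:d}
drop-orders for the pieces not yet dropped (sum over which currently-grounded one goes next):
  1 to go: {4} 1  {5} 1
  2 to go: {1,5} 1  {3,4} 1  {4,5} 2
  3 to go: {0,1,5} 1  {1,4,5} 3  {2,3,4} 1  {3,4,5} 3
  4 to go: {0,1,4,5} 4  {1,3,4,5} 6  {2,3,4,5} 4
  if 0:b drops first: 10 orders
  if 2:d drops first: 10 orders
heap linearizations: 20

20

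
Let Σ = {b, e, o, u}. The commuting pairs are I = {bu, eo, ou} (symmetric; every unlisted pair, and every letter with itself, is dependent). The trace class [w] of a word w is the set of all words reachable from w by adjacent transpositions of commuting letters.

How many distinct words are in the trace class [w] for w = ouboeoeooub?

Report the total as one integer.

205

drop 0:o onto floor
drop 1:u onto floor
drop 2:b onto {0:o}
drop 3:o onto {2:b}
drop 4:e onto {1:u, 2:b}
drop 5:o onto {3:o}
drop 6:e onto {4:e}
drop 7:o onto {5:o}
drop 8:o onto {7:o}
drop 9:u onto {6:e}
drop 10:b onto {6:e, 8:o}
ground layer = {0:o, 1:u}
drop-orders for the pieces not yet dropped (sum over which currently-grounded one goes next):
  1 to go: {9} 1  {10} 1
  2 to go: {8,10} 1  {9,10} 2
  3 to go: {6,9,10} 2  {7,8,10} 1  {8,9,10} 3
  4 to go: {4,6,9,10} 2  {5,7,8,10} 1  {6,8,9,10} 5  {7,8,9,10} 4
  5 to go: {1,4,6,9,10} 2  {3,5,7,8,10} 1  {4,6,8,9,10} 7  {5,7,8,9,10} 5  {6,7,8,9,10} 9
  6 to go: {1,4,6,8,9,10} 9  {3,5,7,8,9,10} 6  {4,6,7,8,9,10} 16  {5,6,7,8,9,10} 14
  7 to go: {1,4,6,7,8,9,10} 25  {3,5,6,7,8,9,10} 20  {4,5,6,7,8,9,10} 30
  8 to go: {1,4,5,6,7,8,9,10} 55  {3,4,5,6,7,8,9,10} 50
  9 to go: {1,3,4,5,6,7,8,9,10} 105  {2,3,4,5,6,7,8,9,10} 50
  if 0:o drops first: 155 orders
  if 1:u drops first: 50 orders
heap linearizations: 205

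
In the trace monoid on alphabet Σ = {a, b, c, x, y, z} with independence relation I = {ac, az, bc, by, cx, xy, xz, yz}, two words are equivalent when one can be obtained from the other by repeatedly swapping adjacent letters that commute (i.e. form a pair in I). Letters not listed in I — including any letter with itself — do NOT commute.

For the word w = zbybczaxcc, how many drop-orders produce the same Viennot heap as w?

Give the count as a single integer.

110

#0=z has no predecessor
#1=b depends on [0:z]
#2=y has no predecessor
#3=b depends on [1:b]
#4=c depends on [0:z, 2:y]
#5=z depends on [3:b, 4:c]
#6=a depends on [2:y, 3:b]
#7=x depends on [6:a]
#8=c depends on [5:z]
#9=c depends on [8:c]
sources: [0:z, 2:y]
N(rest) = Σ N(rest − s) over sources s of rest; N(one piece) = 1:
  size 1 → [7]=1  [9]=1
  size 2 → [6,7]=1  [7,9]=2  [8,9]=1
  size 3 → [5,8,9]=1  [6,7,9]=3  [7,8,9]=3
  size 4 → [4,5,8,9]=1  [5,7,8,9]=4  [6,7,8,9]=6
  size 5 → [4,5,7,8,9]=5  [5,6,7,8,9]=10
  size 6 → [3,5,6,7,8,9]=10  [4,5,6,7,8,9]=15
  size 7 → [1,3,5,6,7,8,9]=10  [2,4,5,6,7,8,9]=15  [3,4,5,6,7,8,9]=25
  size 8 → [1,3,4,5,6,7,8,9]=35  [2,3,4,5,6,7,8,9]=40
  first=0(z) contributes 75
  first=2(y) contributes 35
|[w]| = 110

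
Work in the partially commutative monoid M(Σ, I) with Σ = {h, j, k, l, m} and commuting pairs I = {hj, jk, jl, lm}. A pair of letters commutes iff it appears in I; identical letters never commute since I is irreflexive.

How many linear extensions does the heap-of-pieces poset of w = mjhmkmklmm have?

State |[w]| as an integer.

drop 0:m onto floor
drop 1:j onto {0:m}
drop 2:h onto {0:m}
drop 3:m onto {1:j, 2:h}
drop 4:k onto {3:m}
drop 5:m onto {4:k}
drop 6:k onto {5:m}
drop 7:l onto {6:k}
drop 8:m onto {6:k}
drop 9:m onto {8:m}
ground layer = {0:m}
drop-orders for the pieces not yet dropped (sum over which currently-grounded one goes next):
  1 to go: {7} 1  {9} 1
  2 to go: {7,9} 2  {8,9} 1
  3 to go: {7,8,9} 3
  4 to go: {6,7,8,9} 3
  5 to go: {5,6,7,8,9} 3
  6 to go: {4,5,6,7,8,9} 3
  7 to go: {3,4,5,6,7,8,9} 3
  8 to go: {1,3,4,5,6,7,8,9} 3  {2,3,4,5,6,7,8,9} 3
  if 0:m drops first: 6 orders

6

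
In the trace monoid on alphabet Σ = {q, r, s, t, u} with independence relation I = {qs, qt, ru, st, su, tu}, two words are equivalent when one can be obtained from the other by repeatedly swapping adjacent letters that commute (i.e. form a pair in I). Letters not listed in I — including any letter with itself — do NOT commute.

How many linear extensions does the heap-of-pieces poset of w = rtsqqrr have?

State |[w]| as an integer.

piece 0:r — minimal
piece 1:t rests on {0:r}
piece 2:s rests on {0:r}
piece 3:q rests on {0:r}
piece 4:q rests on {3:q}
piece 5:r rests on {1:t, 2:s, 4:q}
piece 6:r rests on {5:r}
minimal pieces: {0:r}
ways to finish when only these pieces remain (= sum over removing one remaining piece with nothing left below it):
  1 left: {6}→1
  2 left: {5,6}→1
  3 left: {1,5,6}→1  {2,5,6}→1  {4,5,6}→1
  4 left: {1,2,5,6}→2  {1,4,5,6}→2  {2,4,5,6}→2  {3,4,5,6}→1
  5 left: {1,2,4,5,6}→6  {1,3,4,5,6}→3  {2,3,4,5,6}→3
  placing 0:r first → 12 extensions

12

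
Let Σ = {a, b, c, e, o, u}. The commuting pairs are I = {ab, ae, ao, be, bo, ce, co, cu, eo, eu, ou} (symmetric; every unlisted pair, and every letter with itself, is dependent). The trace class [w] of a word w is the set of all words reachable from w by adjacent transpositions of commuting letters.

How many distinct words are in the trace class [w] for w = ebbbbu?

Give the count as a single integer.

0(e) covers ∅
1(b) covers ∅
2(b) covers 1:b
3(b) covers 2:b
4(b) covers 3:b
5(u) covers 4:b
floor of heap: 0:e, 1:b
completions by unplaced set U, small U first (add the entries for U minus each lowest piece of U):
  |U|=1: {0}:1  {5}:1
  |U|=2: {0,5}:2  {4,5}:1
  |U|=3: {0,4,5}:3  {3,4,5}:1
  |U|=4: {0,3,4,5}:4  {2,3,4,5}:1
  start at 0(e): 1
  start at 1(b): 5
sum over floor = 6

6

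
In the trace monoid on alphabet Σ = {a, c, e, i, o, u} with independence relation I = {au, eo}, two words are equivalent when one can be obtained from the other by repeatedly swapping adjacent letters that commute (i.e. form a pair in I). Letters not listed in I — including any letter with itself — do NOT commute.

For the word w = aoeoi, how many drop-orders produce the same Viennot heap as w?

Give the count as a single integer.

3

drop 0:a onto floor
drop 1:o onto {0:a}
drop 2:e onto {0:a}
drop 3:o onto {1:o}
drop 4:i onto {2:e, 3:o}
ground layer = {0:a}
drop-orders for the pieces not yet dropped (sum over which currently-grounded one goes next):
  1 to go: {4} 1
  2 to go: {2,4} 1  {3,4} 1
  3 to go: {1,3,4} 1  {2,3,4} 2
  if 0:a drops first: 3 orders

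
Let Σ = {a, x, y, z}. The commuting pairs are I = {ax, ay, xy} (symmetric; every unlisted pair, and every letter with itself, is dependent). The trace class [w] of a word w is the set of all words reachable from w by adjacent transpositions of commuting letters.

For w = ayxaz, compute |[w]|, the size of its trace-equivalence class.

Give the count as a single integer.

12

drop 0:a onto floor
drop 1:y onto floor
drop 2:x onto floor
drop 3:a onto {0:a}
drop 4:z onto {1:y, 2:x, 3:a}
ground layer = {0:a, 1:y, 2:x}
drop-orders for the pieces not yet dropped (sum over which currently-grounded one goes next):
  1 to go: {4} 1
  2 to go: {1,4} 1  {2,4} 1  {3,4} 1
  3 to go: {0,3,4} 1  {1,2,4} 2  {1,3,4} 2  {2,3,4} 2
  if 0:a drops first: 6 orders
  if 1:y drops first: 3 orders
  if 2:x drops first: 3 orders
heap linearizations: 12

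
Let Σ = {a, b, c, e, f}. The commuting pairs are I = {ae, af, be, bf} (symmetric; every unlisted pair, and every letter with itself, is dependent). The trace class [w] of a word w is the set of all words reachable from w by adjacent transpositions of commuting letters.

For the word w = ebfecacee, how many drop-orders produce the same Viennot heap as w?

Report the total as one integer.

4

#0=e has no predecessor
#1=b has no predecessor
#2=f depends on [0:e]
#3=e depends on [2:f]
#4=c depends on [1:b, 3:e]
#5=a depends on [4:c]
#6=c depends on [5:a]
#7=e depends on [6:c]
#8=e depends on [7:e]
sources: [0:e, 1:b]
N(rest) = Σ N(rest − s) over sources s of rest; N(one piece) = 1:
  size 1 → [8]=1
  size 2 → [7,8]=1
  size 3 → [6,7,8]=1
  size 4 → [5,6,7,8]=1
  size 5 → [4,5,6,7,8]=1
  size 6 → [1,4,5,6,7,8]=1  [3,4,5,6,7,8]=1
  size 7 → [1,3,4,5,6,7,8]=2  [2,3,4,5,6,7,8]=1
  first=0(e) contributes 3
  first=1(b) contributes 1
|[w]| = 4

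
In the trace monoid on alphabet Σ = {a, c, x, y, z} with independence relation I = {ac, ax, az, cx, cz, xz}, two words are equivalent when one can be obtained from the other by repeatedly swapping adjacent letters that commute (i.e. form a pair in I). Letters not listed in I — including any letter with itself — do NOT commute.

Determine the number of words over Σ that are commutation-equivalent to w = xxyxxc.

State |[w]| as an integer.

piece 0:x — minimal
piece 1:x rests on {0:x}
piece 2:y rests on {1:x}
piece 3:x rests on {2:y}
piece 4:x rests on {3:x}
piece 5:c rests on {2:y}
minimal pieces: {0:x}
ways to finish when only these pieces remain (= sum over removing one remaining piece with nothing left below it):
  1 left: {4}→1  {5}→1
  2 left: {3,4}→1  {4,5}→2
  3 left: {3,4,5}→3
  4 left: {2,3,4,5}→3
  placing 0:x first → 3 extensions

3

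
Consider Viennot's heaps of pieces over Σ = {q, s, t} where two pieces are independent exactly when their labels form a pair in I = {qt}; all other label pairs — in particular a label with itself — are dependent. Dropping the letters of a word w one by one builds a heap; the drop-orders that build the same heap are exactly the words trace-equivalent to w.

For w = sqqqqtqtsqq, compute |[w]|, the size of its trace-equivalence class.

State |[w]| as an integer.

21

piece 0:s — minimal
piece 1:q rests on {0:s}
piece 2:q rests on {1:q}
piece 3:q rests on {2:q}
piece 4:q rests on {3:q}
piece 5:t rests on {0:s}
piece 6:q rests on {4:q}
piece 7:t rests on {5:t}
piece 8:s rests on {6:q, 7:t}
piece 9:q rests on {8:s}
piece 10:q rests on {9:q}
minimal pieces: {0:s}
ways to finish when only these pieces remain (= sum over removing one remaining piece with nothing left below it):
  1 left: {10}→1
  2 left: {9,10}→1
  3 left: {8,9,10}→1
  4 left: {6,8,9,10}→1  {7,8,9,10}→1
  5 left: {4,6,8,9,10}→1  {5,7,8,9,10}→1  {6,7,8,9,10}→2
  6 left: {3,4,6,8,9,10}→1  {4,6,7,8,9,10}→3  {5,6,7,8,9,10}→3
  7 left: {2,3,4,6,8,9,10}→1  {3,4,6,7,8,9,10}→4  {4,5,6,7,8,9,10}→6
  8 left: {1,2,3,4,6,8,9,10}→1  {2,3,4,6,7,8,9,10}→5  {3,4,5,6,7,8,9,10}→10
  9 left: {1,2,3,4,6,7,8,9,10}→6  {2,3,4,5,6,7,8,9,10}→15
  placing 0:s first → 21 extensions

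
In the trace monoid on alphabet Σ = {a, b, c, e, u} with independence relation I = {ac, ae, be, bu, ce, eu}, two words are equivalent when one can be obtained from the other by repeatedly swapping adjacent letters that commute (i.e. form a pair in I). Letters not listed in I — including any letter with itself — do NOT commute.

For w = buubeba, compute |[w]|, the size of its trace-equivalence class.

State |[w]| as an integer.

70

0(b) covers ∅
1(u) covers ∅
2(u) covers 1:u
3(b) covers 0:b
4(e) covers ∅
5(b) covers 3:b
6(a) covers 2:u, 5:b
floor of heap: 0:b, 1:u, 4:e
completions by unplaced set U, small U first (add the entries for U minus each lowest piece of U):
  |U|=1: {4}:1  {6}:1
  |U|=2: {2,6}:1  {4,6}:2  {5,6}:1
  |U|=3: {1,2,6}:1  {2,4,6}:3  {2,5,6}:2  {3,5,6}:1  {4,5,6}:3
  |U|=4: {0,3,5,6}:1  {1,2,4,6}:4  {1,2,5,6}:3  {2,3,5,6}:3  {2,4,5,6}:8  {3,4,5,6}:4
  |U|=5: {0,2,3,5,6}:4  {0,3,4,5,6}:5  {1,2,3,5,6}:6  {1,2,4,5,6}:15  {2,3,4,5,6}:15
  start at 0(b): 36
  start at 1(u): 24
  start at 4(e): 10
sum over floor = 70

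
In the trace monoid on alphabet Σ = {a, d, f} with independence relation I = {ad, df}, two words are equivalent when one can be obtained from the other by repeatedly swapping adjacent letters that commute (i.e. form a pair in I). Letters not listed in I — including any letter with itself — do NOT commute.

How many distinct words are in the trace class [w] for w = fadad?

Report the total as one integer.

piece 0:f — minimal
piece 1:a rests on {0:f}
piece 2:d — minimal
piece 3:a rests on {1:a}
piece 4:d rests on {2:d}
minimal pieces: {0:f, 2:d}
ways to finish when only these pieces remain (= sum over removing one remaining piece with nothing left below it):
  1 left: {3}→1  {4}→1
  2 left: {1,3}→1  {2,4}→1  {3,4}→2
  3 left: {0,1,3}→1  {1,3,4}→3  {2,3,4}→3
  placing 0:f first → 6 extensions
  placing 2:d first → 4 extensions
total linear extensions = 10

10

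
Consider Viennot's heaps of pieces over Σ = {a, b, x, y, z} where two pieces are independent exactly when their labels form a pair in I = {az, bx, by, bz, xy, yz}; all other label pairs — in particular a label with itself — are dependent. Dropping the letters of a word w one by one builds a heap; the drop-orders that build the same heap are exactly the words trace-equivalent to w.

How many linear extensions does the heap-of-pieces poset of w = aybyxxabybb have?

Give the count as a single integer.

0(a) covers ∅
1(y) covers 0:a
2(b) covers 0:a
3(y) covers 1:y
4(x) covers 0:a
5(x) covers 4:x
6(a) covers 2:b, 3:y, 5:x
7(b) covers 6:a
8(y) covers 6:a
9(b) covers 7:b
10(b) covers 9:b
floor of heap: 0:a
completions by unplaced set U, small U first (add the entries for U minus each lowest piece of U):
  |U|=1: {8}:1  {10}:1
  |U|=2: {8,10}:2  {9,10}:1
  |U|=3: {7,9,10}:1  {8,9,10}:3
  |U|=4: {7,8,9,10}:4
  |U|=5: {6,7,8,9,10}:4
  |U|=6: {2,6,7,8,9,10}:4  {3,6,7,8,9,10}:4  {5,6,7,8,9,10}:4
  |U|=7: {1,3,6,7,8,9,10}:4  {2,3,6,7,8,9,10}:8  {2,5,6,7,8,9,10}:8  {3,5,6,7,8,9,10}:8  {4,5,6,7,8,9,10}:4
  |U|=8: {1,2,3,6,7,8,9,10}:12  {1,3,5,6,7,8,9,10}:12  {2,3,5,6,7,8,9,10}:24  {2,4,5,6,7,8,9,10}:12  {3,4,5,6,7,8,9,10}:12
  |U|=9: {1,2,3,5,6,7,8,9,10}:48  {1,3,4,5,6,7,8,9,10}:24  {2,3,4,5,6,7,8,9,10}:48
  start at 0(a): 120

120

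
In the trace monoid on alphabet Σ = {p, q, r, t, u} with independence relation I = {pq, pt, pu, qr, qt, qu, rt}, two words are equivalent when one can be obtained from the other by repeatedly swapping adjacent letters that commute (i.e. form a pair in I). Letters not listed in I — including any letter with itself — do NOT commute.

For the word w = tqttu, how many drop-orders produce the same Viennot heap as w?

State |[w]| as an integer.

5

0(t) covers ∅
1(q) covers ∅
2(t) covers 0:t
3(t) covers 2:t
4(u) covers 3:t
floor of heap: 0:t, 1:q
completions by unplaced set U, small U first (add the entries for U minus each lowest piece of U):
  |U|=1: {1}:1  {4}:1
  |U|=2: {1,4}:2  {3,4}:1
  |U|=3: {1,3,4}:3  {2,3,4}:1
  start at 0(t): 4
  start at 1(q): 1
sum over floor = 5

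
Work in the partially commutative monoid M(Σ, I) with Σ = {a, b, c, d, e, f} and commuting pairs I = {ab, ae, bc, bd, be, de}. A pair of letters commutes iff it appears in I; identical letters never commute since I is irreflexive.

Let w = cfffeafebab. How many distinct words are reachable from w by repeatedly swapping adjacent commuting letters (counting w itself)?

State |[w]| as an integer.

piece 0:c — minimal
piece 1:f rests on {0:c}
piece 2:f rests on {1:f}
piece 3:f rests on {2:f}
piece 4:e rests on {3:f}
piece 5:a rests on {3:f}
piece 6:f rests on {4:e, 5:a}
piece 7:e rests on {6:f}
piece 8:b rests on {6:f}
piece 9:a rests on {6:f}
piece 10:b rests on {8:b}
minimal pieces: {0:c}
ways to finish when only these pieces remain (= sum over removing one remaining piece with nothing left below it):
  1 left: {7}→1  {9}→1  {10}→1
  2 left: {7,9}→2  {7,10}→2  {8,10}→1  {9,10}→2
  3 left: {7,8,10}→3  {7,9,10}→6  {8,9,10}→3
  4 left: {7,8,9,10}→12
  5 left: {6,7,8,9,10}→12
  6 left: {4,6,7,8,9,10}→12  {5,6,7,8,9,10}→12
  7 left: {4,5,6,7,8,9,10}→24
  8 left: {3,4,5,6,7,8,9,10}→24
  9 left: {2,3,4,5,6,7,8,9,10}→24
  placing 0:c first → 24 extensions

24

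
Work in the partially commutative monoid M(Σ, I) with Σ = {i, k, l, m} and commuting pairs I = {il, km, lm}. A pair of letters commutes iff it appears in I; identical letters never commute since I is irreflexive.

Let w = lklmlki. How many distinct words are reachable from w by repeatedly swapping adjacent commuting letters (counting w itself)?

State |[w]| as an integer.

0(l) covers ∅
1(k) covers 0:l
2(l) covers 1:k
3(m) covers ∅
4(l) covers 2:l
5(k) covers 4:l
6(i) covers 3:m, 5:k
floor of heap: 0:l, 3:m
completions by unplaced set U, small U first (add the entries for U minus each lowest piece of U):
  |U|=1: {6}:1
  |U|=2: {3,6}:1  {5,6}:1
  |U|=3: {3,5,6}:2  {4,5,6}:1
  |U|=4: {2,4,5,6}:1  {3,4,5,6}:3
  |U|=5: {1,2,4,5,6}:1  {2,3,4,5,6}:4
  start at 0(l): 5
  start at 3(m): 1
sum over floor = 6

6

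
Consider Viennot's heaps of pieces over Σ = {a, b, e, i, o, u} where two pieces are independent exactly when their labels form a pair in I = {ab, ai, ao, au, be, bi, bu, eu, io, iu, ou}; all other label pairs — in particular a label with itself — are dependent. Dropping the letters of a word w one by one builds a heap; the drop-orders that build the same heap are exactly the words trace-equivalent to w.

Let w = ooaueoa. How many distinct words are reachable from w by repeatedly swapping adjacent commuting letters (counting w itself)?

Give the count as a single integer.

42

piece 0:o — minimal
piece 1:o rests on {0:o}
piece 2:a — minimal
piece 3:u — minimal
piece 4:e rests on {1:o, 2:a}
piece 5:o rests on {4:e}
piece 6:a rests on {4:e}
minimal pieces: {0:o, 2:a, 3:u}
ways to finish when only these pieces remain (= sum over removing one remaining piece with nothing left below it):
  1 left: {3}→1  {5}→1  {6}→1
  2 left: {3,5}→2  {3,6}→2  {5,6}→2
  3 left: {3,5,6}→6  {4,5,6}→2
  4 left: {1,4,5,6}→2  {2,4,5,6}→2  {3,4,5,6}→8
  5 left: {0,1,4,5,6}→2  {1,2,4,5,6}→4  {1,3,4,5,6}→10  {2,3,4,5,6}→10
  placing 0:o first → 24 extensions
  placing 2:a first → 12 extensions
  placing 3:u first → 6 extensions
total linear extensions = 42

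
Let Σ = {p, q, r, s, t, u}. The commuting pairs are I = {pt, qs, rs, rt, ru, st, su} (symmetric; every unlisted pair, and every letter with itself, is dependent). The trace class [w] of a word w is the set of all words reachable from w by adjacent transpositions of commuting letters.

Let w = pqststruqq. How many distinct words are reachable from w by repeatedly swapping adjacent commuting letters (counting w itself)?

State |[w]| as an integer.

144

#0=p has no predecessor
#1=q depends on [0:p]
#2=s depends on [0:p]
#3=t depends on [1:q]
#4=s depends on [2:s]
#5=t depends on [3:t]
#6=r depends on [1:q]
#7=u depends on [5:t]
#8=q depends on [6:r, 7:u]
#9=q depends on [8:q]
sources: [0:p]
N(rest) = Σ N(rest − s) over sources s of rest; N(one piece) = 1:
  size 1 → [4]=1  [9]=1
  size 2 → [2,4]=1  [4,9]=2  [8,9]=1
  size 3 → [2,4,9]=3  [4,8,9]=3  [6,8,9]=1  [7,8,9]=1
  size 4 → [2,4,8,9]=6  [4,6,8,9]=4  [4,7,8,9]=4  [5,7,8,9]=1  [6,7,8,9]=2
  size 5 → [2,4,6,8,9]=10  [2,4,7,8,9]=10  [3,5,7,8,9]=1  [4,5,7,8,9]=5  [4,6,7,8,9]=10  [5,6,7,8,9]=3
  size 6 → [2,4,5,7,8,9]=15  [2,4,6,7,8,9]=30  [3,4,5,7,8,9]=6  [3,5,6,7,8,9]=4  [4,5,6,7,8,9]=18
  size 7 → [1,3,5,6,7,8,9]=4  [2,3,4,5,7,8,9]=21  [2,4,5,6,7,8,9]=63  [3,4,5,6,7,8,9]=28
  size 8 → [1,3,4,5,6,7,8,9]=32  [2,3,4,5,6,7,8,9]=112
  first=0(p) contributes 144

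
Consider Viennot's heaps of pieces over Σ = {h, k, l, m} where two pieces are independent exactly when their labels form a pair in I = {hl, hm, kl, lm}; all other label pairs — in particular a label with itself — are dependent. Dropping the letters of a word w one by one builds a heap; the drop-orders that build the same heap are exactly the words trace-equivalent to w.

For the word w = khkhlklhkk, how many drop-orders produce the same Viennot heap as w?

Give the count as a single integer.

0(k) covers ∅
1(h) covers 0:k
2(k) covers 1:h
3(h) covers 2:k
4(l) covers ∅
5(k) covers 3:h
6(l) covers 4:l
7(h) covers 5:k
8(k) covers 7:h
9(k) covers 8:k
floor of heap: 0:k, 4:l
completions by unplaced set U, small U first (add the entries for U minus each lowest piece of U):
  |U|=1: {6}:1  {9}:1
  |U|=2: {4,6}:1  {6,9}:2  {8,9}:1
  |U|=3: {4,6,9}:3  {6,8,9}:3  {7,8,9}:1
  |U|=4: {4,6,8,9}:6  {5,7,8,9}:1  {6,7,8,9}:4
  |U|=5: {3,5,7,8,9}:1  {4,6,7,8,9}:10  {5,6,7,8,9}:5
  |U|=6: {2,3,5,7,8,9}:1  {3,5,6,7,8,9}:6  {4,5,6,7,8,9}:15
  |U|=7: {1,2,3,5,7,8,9}:1  {2,3,5,6,7,8,9}:7  {3,4,5,6,7,8,9}:21
  |U|=8: {0,1,2,3,5,7,8,9}:1  {1,2,3,5,6,7,8,9}:8  {2,3,4,5,6,7,8,9}:28
  start at 0(k): 36
  start at 4(l): 9
sum over floor = 45

45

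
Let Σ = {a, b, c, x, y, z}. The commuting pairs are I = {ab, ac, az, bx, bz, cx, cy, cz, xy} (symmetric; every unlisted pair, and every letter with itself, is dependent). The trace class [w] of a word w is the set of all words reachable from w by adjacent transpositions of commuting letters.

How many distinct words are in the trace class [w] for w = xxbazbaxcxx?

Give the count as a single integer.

#0=x has no predecessor
#1=x depends on [0:x]
#2=b has no predecessor
#3=a depends on [1:x]
#4=z depends on [1:x]
#5=b depends on [2:b]
#6=a depends on [3:a]
#7=x depends on [4:z, 6:a]
#8=c depends on [5:b]
#9=x depends on [7:x]
#10=x depends on [9:x]
sources: [0:x, 2:b]
N(rest) = Σ N(rest − s) over sources s of rest; N(one piece) = 1:
  size 1 → [8]=1  [10]=1
  size 2 → [5,8]=1  [8,10]=2  [9,10]=1
  size 3 → [2,5,8]=1  [5,8,10]=3  [7,9,10]=1  [8,9,10]=3
  size 4 → [2,5,8,10]=4  [4,7,9,10]=1  [5,8,9,10]=6  [6,7,9,10]=1  [7,8,9,10]=4
  size 5 → [2,5,8,9,10]=10  [3,6,7,9,10]=1  [4,6,7,9,10]=2  [4,7,8,9,10]=5  [5,7,8,9,10]=10  [6,7,8,9,10]=5
  size 6 → [2,5,7,8,9,10]=20  [3,4,6,7,9,10]=3  [3,6,7,8,9,10]=6  [4,5,7,8,9,10]=15  [4,6,7,8,9,10]=12  [5,6,7,8,9,10]=15
  size 7 → [1,3,4,6,7,9,10]=3  [2,4,5,7,8,9,10]=35  [2,5,6,7,8,9,10]=35  [3,4,6,7,8,9,10]=21  [3,5,6,7,8,9,10]=21  [4,5,6,7,8,9,10]=42
  size 8 → [0,1,3,4,6,7,9,10]=3  [1,3,4,6,7,8,9,10]=24  [2,3,5,6,7,8,9,10]=56  [2,4,5,6,7,8,9,10]=112  [3,4,5,6,7,8,9,10]=84
  size 9 → [0,1,3,4,6,7,8,9,10]=27  [1,3,4,5,6,7,8,9,10]=108  [2,3,4,5,6,7,8,9,10]=252
  first=0(x) contributes 360
  first=2(b) contributes 135
|[w]| = 495

495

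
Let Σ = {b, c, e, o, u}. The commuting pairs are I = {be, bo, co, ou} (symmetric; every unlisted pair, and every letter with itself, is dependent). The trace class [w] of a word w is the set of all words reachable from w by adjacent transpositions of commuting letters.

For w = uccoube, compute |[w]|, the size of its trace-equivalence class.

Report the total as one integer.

0(u) covers ∅
1(c) covers 0:u
2(c) covers 1:c
3(o) covers ∅
4(u) covers 2:c
5(b) covers 4:u
6(e) covers 3:o, 4:u
floor of heap: 0:u, 3:o
completions by unplaced set U, small U first (add the entries for U minus each lowest piece of U):
  |U|=1: {5}:1  {6}:1
  |U|=2: {3,6}:1  {5,6}:2
  |U|=3: {3,5,6}:3  {4,5,6}:2
  |U|=4: {2,4,5,6}:2  {3,4,5,6}:5
  |U|=5: {1,2,4,5,6}:2  {2,3,4,5,6}:7
  start at 0(u): 9
  start at 3(o): 2
sum over floor = 11

11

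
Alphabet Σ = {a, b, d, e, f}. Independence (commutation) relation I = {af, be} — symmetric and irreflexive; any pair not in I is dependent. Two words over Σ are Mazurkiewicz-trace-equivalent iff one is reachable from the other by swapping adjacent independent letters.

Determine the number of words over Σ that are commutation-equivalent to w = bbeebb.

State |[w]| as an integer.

drop 0:b onto floor
drop 1:b onto {0:b}
drop 2:e onto floor
drop 3:e onto {2:e}
drop 4:b onto {1:b}
drop 5:b onto {4:b}
ground layer = {0:b, 2:e}
drop-orders for the pieces not yet dropped (sum over which currently-grounded one goes next):
  1 to go: {3} 1  {5} 1
  2 to go: {2,3} 1  {3,5} 2  {4,5} 1
  3 to go: {1,4,5} 1  {2,3,5} 3  {3,4,5} 3
  4 to go: {0,1,4,5} 1  {1,3,4,5} 4  {2,3,4,5} 6
  if 0:b drops first: 10 orders
  if 2:e drops first: 5 orders
heap linearizations: 15

15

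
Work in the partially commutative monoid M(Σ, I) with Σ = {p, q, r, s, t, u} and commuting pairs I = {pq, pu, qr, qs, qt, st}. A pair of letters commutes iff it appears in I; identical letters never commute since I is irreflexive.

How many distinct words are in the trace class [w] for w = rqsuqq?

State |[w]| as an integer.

piece 0:r — minimal
piece 1:q — minimal
piece 2:s rests on {0:r}
piece 3:u rests on {1:q, 2:s}
piece 4:q rests on {3:u}
piece 5:q rests on {4:q}
minimal pieces: {0:r, 1:q}
ways to finish when only these pieces remain (= sum over removing one remaining piece with nothing left below it):
  1 left: {5}→1
  2 left: {4,5}→1
  3 left: {3,4,5}→1
  4 left: {1,3,4,5}→1  {2,3,4,5}→1
  placing 0:r first → 2 extensions
  placing 1:q first → 1 extensions
total linear extensions = 3

3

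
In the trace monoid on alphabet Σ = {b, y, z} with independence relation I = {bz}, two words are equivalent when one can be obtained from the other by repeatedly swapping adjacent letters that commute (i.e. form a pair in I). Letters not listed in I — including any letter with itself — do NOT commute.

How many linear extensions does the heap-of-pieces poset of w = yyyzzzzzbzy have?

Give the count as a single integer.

7

0(y) covers ∅
1(y) covers 0:y
2(y) covers 1:y
3(z) covers 2:y
4(z) covers 3:z
5(z) covers 4:z
6(z) covers 5:z
7(z) covers 6:z
8(b) covers 2:y
9(z) covers 7:z
10(y) covers 8:b, 9:z
floor of heap: 0:y
completions by unplaced set U, small U first (add the entries for U minus each lowest piece of U):
  |U|=1: {10}:1
  |U|=2: {8,10}:1  {9,10}:1
  |U|=3: {7,9,10}:1  {8,9,10}:2
  |U|=4: {6,7,9,10}:1  {7,8,9,10}:3
  |U|=5: {5,6,7,9,10}:1  {6,7,8,9,10}:4
  |U|=6: {4,5,6,7,9,10}:1  {5,6,7,8,9,10}:5
  |U|=7: {3,4,5,6,7,9,10}:1  {4,5,6,7,8,9,10}:6
  |U|=8: {3,4,5,6,7,8,9,10}:7
  |U|=9: {2,3,4,5,6,7,8,9,10}:7
  start at 0(y): 7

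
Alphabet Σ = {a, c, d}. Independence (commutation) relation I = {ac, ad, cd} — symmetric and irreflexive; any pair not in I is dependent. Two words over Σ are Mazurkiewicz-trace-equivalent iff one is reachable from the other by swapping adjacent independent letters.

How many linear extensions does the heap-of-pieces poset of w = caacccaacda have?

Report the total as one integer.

2772

piece 0:c — minimal
piece 1:a — minimal
piece 2:a rests on {1:a}
piece 3:c rests on {0:c}
piece 4:c rests on {3:c}
piece 5:c rests on {4:c}
piece 6:a rests on {2:a}
piece 7:a rests on {6:a}
piece 8:c rests on {5:c}
piece 9:d — minimal
piece 10:a rests on {7:a}
minimal pieces: {0:c, 1:a, 9:d}
ways to finish when only these pieces remain (= sum over removing one remaining piece with nothing left below it):
  1 left: {8}→1  {9}→1  {10}→1
  2 left: {5,8}→1  {7,10}→1  {8,9}→2  {8,10}→2  {9,10}→2
  3 left: {4,5,8}→1  {5,8,9}→3  {5,8,10}→3  {6,7,10}→1  {7,8,10}→3  {7,9,10}→3  {8,9,10}→6
  4 left: {2,6,7,10}→1  {3,4,5,8}→1  {4,5,8,9}→4  {4,5,8,10}→4  {5,7,8,10}→6  {5,8,9,10}→12  {6,7,8,10}→4  {6,7,9,10}→4  {7,8,9,10}→12
  5 left: {0,3,4,5,8}→1  {1,2,6,7,10}→1  {2,6,7,8,10}→5  {2,6,7,9,10}→5  {3,4,5,8,9}→5  {3,4,5,8,10}→5  {4,5,7,8,10}→10  {4,5,8,9,10}→20  {5,6,7,8,10}→10  {5,7,8,9,10}→30  {6,7,8,9,10}→20
  6 left: {0,3,4,5,8,9}→6  {0,3,4,5,8,10}→6  {1,2,6,7,8,10}→6  {1,2,6,7,9,10}→6  {2,5,6,7,8,10}→15  {2,6,7,8,9,10}→30  {3,4,5,7,8,10}→15  {3,4,5,8,9,10}→30  {4,5,6,7,8,10}→20  {4,5,7,8,9,10}→60  {5,6,7,8,9,10}→60
  7 left: {0,3,4,5,7,8,10}→21  {0,3,4,5,8,9,10}→42  {1,2,5,6,7,8,10}→21  {1,2,6,7,8,9,10}→42  {2,4,5,6,7,8,10}→35  {2,5,6,7,8,9,10}→105  {3,4,5,6,7,8,10}→35  {3,4,5,7,8,9,10}→105  {4,5,6,7,8,9,10}→140
  8 left: {0,3,4,5,6,7,8,10}→56  {0,3,4,5,7,8,9,10}→168  {1,2,4,5,6,7,8,10}→56  {1,2,5,6,7,8,9,10}→168  {2,3,4,5,6,7,8,10}→70  {2,4,5,6,7,8,9,10}→280  {3,4,5,6,7,8,9,10}→280
  9 left: {0,2,3,4,5,6,7,8,10}→126  {0,3,4,5,6,7,8,9,10}→504  {1,2,3,4,5,6,7,8,10}→126  {1,2,4,5,6,7,8,9,10}→504  {2,3,4,5,6,7,8,9,10}→630
  placing 0:c first → 1260 extensions
  placing 1:a first → 1260 extensions
  placing 9:d first → 252 extensions
total linear extensions = 2772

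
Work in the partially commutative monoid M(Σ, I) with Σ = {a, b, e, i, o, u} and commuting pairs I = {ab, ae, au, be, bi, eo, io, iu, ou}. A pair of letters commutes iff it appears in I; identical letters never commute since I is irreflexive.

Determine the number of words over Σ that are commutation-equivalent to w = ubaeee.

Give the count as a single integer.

drop 0:u onto floor
drop 1:b onto {0:u}
drop 2:a onto floor
drop 3:e onto {0:u}
drop 4:e onto {3:e}
drop 5:e onto {4:e}
ground layer = {0:u, 2:a}
drop-orders for the pieces not yet dropped (sum over which currently-grounded one goes next):
  1 to go: {1} 1  {2} 1  {5} 1
  2 to go: {1,2} 2  {1,5} 2  {2,5} 2  {4,5} 1
  3 to go: {1,2,5} 6  {1,4,5} 3  {2,4,5} 3  {3,4,5} 1
  4 to go: {1,2,4,5} 12  {1,3,4,5} 4  {2,3,4,5} 4
  if 0:u drops first: 20 orders
  if 2:a drops first: 4 orders
heap linearizations: 24

24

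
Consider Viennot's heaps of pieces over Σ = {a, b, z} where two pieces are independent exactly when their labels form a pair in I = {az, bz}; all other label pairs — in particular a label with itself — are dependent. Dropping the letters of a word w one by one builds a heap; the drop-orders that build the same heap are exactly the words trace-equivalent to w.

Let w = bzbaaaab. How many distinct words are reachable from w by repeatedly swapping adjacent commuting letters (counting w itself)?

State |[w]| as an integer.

0(b) covers ∅
1(z) covers ∅
2(b) covers 0:b
3(a) covers 2:b
4(a) covers 3:a
5(a) covers 4:a
6(a) covers 5:a
7(b) covers 6:a
floor of heap: 0:b, 1:z
completions by unplaced set U, small U first (add the entries for U minus each lowest piece of U):
  |U|=1: {1}:1  {7}:1
  |U|=2: {1,7}:2  {6,7}:1
  |U|=3: {1,6,7}:3  {5,6,7}:1
  |U|=4: {1,5,6,7}:4  {4,5,6,7}:1
  |U|=5: {1,4,5,6,7}:5  {3,4,5,6,7}:1
  |U|=6: {1,3,4,5,6,7}:6  {2,3,4,5,6,7}:1
  start at 0(b): 7
  start at 1(z): 1
sum over floor = 8

8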